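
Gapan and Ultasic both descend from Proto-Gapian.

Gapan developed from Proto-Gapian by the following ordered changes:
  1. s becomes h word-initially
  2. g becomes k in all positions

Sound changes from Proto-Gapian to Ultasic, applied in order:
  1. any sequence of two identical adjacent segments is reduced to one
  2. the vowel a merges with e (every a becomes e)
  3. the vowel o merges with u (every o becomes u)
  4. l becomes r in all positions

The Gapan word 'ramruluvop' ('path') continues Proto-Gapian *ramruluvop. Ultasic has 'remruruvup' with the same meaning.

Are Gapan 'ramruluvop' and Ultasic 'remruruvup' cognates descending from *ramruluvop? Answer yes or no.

yes

Derive the expected Ultasic reflex of *ramruluvop:
Ultasic: *ramruluvop > remruluvop > remruluvup > remruruvup  (by vowel merger, vowel merger, unconditioned shift)
Ultasic 'remruruvup' matches the regular reflex exactly, so the pair is cognate.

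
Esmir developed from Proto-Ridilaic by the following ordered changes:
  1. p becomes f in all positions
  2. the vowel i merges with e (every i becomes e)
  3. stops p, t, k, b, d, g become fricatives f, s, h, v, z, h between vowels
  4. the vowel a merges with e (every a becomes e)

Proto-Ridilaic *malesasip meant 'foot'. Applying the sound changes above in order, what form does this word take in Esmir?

melesesef

Esmir: start from *malesasip.
  rule 1 (unconditioned shift): malesasip → malesasif
  rule 2 (vowel merger): malesasif → malesasef
  rule 3: no change — malesasef
  rule 4 (vowel merger): malesasef → melesesef
  ⇒ Esmir melesesef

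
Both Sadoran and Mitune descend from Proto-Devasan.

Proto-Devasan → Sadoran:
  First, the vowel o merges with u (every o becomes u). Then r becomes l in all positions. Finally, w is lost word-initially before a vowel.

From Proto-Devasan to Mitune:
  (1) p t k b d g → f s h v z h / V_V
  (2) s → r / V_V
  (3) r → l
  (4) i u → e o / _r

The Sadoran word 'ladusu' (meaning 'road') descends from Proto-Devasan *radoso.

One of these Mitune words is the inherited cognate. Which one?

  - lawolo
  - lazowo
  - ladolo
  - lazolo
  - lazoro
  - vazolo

lazolo

Mitune: *radoso > razoso > razoro > lazolo  (by intervocalic lenition, rhotacism, unconditioned shift)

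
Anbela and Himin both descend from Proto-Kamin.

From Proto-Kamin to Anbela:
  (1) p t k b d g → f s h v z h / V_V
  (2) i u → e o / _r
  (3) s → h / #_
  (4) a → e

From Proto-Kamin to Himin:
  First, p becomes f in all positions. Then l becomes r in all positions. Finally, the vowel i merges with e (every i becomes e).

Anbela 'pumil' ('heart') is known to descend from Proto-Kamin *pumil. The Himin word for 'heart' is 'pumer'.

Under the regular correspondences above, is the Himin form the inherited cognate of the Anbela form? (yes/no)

no

Derive the expected Himin reflex of *pumil:
Himin: start from *pumil.
  rule 1 (unconditioned shift): pumil → fumil
  rule 2 (unconditioned shift): fumil → fumir
  rule 3 (vowel merger): fumir → fumer
  ⇒ Himin fumer
The regular Himin reflex would be 'fumer', but the attested form is 'pumer'. The correspondence is irregular, so they are not cognates (the Himin form has a different source).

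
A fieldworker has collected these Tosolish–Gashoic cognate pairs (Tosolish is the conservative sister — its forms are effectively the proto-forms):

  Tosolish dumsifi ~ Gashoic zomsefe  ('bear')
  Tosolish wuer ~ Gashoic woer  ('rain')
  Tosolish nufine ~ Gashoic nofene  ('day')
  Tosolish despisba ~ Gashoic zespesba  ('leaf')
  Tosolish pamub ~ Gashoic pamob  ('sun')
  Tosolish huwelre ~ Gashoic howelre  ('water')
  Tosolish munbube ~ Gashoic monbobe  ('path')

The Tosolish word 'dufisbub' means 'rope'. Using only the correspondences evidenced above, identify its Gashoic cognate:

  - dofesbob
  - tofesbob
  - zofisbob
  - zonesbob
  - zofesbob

zofesbob

dumsifi ~ zomsefe — Tosolish d corresponds to Gashoic z word-initially before a back vowel.
nufine ~ nofene — Tosolish u corresponds to Gashoic o after a consonant, before a labial obstruent.
despisba ~ zespesba — Tosolish i corresponds to Gashoic e after a consonant, before a consonant other than r, m, n, p, b, f, v.
pamub ~ pamob, munbube ~ monbobe — Tosolish u corresponds to Gashoic o after a consonant, before a labial obstruent.
Applying these to Tosolish 'dufisbub':
  dufisbub → zufisbub   (d→z word-initially before a back vowel)
  zufisbub → zofisbub   (u→o after a consonant, before a labial obstruent)
  zofisbub → zofesbub   (i→e after a consonant, before a consonant other than r, m, n, p, b, f, v)
  zofesbub → zofesbob   (u→o after a consonant, before a labial obstruent)
So the Gashoic cognate is 'zofesbob'.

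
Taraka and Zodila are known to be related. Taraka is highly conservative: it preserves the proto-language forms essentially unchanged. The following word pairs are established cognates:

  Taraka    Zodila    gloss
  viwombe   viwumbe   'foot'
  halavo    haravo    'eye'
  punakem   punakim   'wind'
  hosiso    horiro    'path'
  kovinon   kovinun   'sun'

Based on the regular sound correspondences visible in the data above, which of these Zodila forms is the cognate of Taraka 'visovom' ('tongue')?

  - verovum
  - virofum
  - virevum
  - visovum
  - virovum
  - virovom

virovum

hosiso ~ horiro — Taraka s corresponds to Zodila r between vowels (before a back vowel).
viwombe ~ viwumbe — Taraka o corresponds to Zodila u after a consonant, before a nasal.
Applying these to Taraka 'visovom':
  visovom → virovom   (s→r between vowels (before a back vowel))
  virovom → virovum   (o→u after a consonant, before a nasal)
So the Zodila cognate is 'virovum'.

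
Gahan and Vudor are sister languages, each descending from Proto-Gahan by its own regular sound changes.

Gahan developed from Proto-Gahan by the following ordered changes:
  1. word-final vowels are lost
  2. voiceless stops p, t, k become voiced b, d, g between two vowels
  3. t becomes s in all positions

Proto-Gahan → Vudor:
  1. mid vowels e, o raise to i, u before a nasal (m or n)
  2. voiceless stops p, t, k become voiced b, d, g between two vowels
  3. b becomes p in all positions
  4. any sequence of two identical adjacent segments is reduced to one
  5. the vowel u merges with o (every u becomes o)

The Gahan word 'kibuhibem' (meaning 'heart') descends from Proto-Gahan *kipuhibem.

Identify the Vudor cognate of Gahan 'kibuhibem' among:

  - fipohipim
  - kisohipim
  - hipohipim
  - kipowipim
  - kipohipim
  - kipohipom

Vudor: *kipuhibem
  kipuhibem → kipuhibim   [pre-nasal raising]
  kipuhibim → kibuhibim   [intervocalic voicing]
  kibuhibim → kipuhipim   [unconditioned shift]
  kipuhipim (rule 4 does not apply)
  kipuhipim → kipohipim   [vowel merger]
  giving Vudor kipohipim.

kipohipim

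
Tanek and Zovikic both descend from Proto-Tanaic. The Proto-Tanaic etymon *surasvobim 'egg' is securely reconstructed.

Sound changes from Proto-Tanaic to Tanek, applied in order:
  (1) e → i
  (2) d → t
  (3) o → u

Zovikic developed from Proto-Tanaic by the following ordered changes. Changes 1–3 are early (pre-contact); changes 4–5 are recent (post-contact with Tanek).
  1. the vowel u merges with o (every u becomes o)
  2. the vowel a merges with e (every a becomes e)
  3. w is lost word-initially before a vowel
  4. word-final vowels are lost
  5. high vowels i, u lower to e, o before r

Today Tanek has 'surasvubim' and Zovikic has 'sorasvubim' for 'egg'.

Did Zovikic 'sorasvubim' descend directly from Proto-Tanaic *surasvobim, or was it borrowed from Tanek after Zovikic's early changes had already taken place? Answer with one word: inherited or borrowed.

borrowed

If inherited, *surasvobim would pass through all of Zovikic's changes:
Zovikic: *surasvobim > sorasvobim > soresvobim  (by vowel merger, vowel merger)
If borrowed from Tanek 'surasvubim' after the early changes, it would undergo only the recent ones:
  rule 4 (apocope): no change (surasvubim)
  rule 5 (pre-rhotic lowering): surasvubim → sorasvubim
  ⇒ as a loan: sorasvubim
Zovikic 'sorasvubim' matches the loan outcome 'sorasvubim', not the inherited 'soresvobim' — it skipped the early Zovikic changes, so it was borrowed from Tanek.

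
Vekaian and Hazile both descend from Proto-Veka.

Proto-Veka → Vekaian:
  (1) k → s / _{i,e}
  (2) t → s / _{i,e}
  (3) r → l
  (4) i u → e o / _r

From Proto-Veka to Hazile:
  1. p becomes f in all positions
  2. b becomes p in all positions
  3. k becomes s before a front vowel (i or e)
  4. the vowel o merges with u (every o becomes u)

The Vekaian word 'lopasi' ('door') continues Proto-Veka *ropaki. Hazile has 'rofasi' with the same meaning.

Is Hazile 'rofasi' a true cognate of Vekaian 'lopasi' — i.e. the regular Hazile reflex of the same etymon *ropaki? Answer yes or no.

Derive the expected Hazile reflex of *ropaki:
Hazile: *ropaki > rofaki > rofasi > rufasi  (by unconditioned shift, palatalisation, vowel merger)
The regular Hazile reflex would be 'rufasi', but the attested form is 'rofasi'. The correspondence is irregular, so they are not cognates (the Hazile form has a different source).

no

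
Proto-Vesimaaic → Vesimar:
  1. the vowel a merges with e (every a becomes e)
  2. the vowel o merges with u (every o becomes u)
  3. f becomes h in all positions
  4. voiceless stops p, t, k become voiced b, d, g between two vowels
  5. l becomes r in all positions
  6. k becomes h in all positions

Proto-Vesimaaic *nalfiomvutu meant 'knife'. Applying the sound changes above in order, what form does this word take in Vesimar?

nerhiumvudu

Vesimar: *nalfiomvutu
  nalfiomvutu → nelfiomvutu   [vowel merger]
  nelfiomvutu → nelfiumvutu   [vowel merger]
  nelfiumvutu → nelhiumvutu   [unconditioned shift]
  nelhiumvutu → nelhiumvudu   [intervocalic voicing]
  nelhiumvudu → nerhiumvudu   [unconditioned shift]
  nerhiumvudu (rule 6 does not apply)
  giving Vesimar nerhiumvudu.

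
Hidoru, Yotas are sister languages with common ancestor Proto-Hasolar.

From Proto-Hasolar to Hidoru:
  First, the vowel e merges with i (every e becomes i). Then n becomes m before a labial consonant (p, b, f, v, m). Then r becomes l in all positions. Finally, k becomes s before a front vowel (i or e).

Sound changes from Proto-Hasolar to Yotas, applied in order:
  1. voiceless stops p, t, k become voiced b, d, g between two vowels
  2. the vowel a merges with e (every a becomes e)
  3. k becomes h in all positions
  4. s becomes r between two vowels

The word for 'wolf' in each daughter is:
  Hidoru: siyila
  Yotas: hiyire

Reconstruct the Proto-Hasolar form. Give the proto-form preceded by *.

Position 6: Hidoru has a, Yotas has e. Hidoru preserves a here (none of its changes turn any other segment into a), so the proto-segment is *a.
Position 5: Hidoru has l, Yotas has r. Taking the neighbouring segments as reconstructed: Hidoru l could go back to *l or *r; Yotas r could go back to *s or *r — the one source consistent with every daughter is *r.
This points to *kiyira. Verify forward in each daughter:
Hidoru: *kiyira
  kiyira (rule 1 does not apply)
  kiyira (rule 2 does not apply)
  kiyira → kiyila   [unconditioned shift]
  kiyila → siyila   [palatalisation]
  giving Hidoru siyila.
Yotas: start from *kiyira.
  rule 1: no change — kiyira
  rule 2 (vowel merger): kiyira → kiyire
  rule 3 (unconditioned shift): kiyire → hiyire
  rule 4: no change — hiyire
  ⇒ Yotas hiyire
*kiyira is the unique common source.

*kiyira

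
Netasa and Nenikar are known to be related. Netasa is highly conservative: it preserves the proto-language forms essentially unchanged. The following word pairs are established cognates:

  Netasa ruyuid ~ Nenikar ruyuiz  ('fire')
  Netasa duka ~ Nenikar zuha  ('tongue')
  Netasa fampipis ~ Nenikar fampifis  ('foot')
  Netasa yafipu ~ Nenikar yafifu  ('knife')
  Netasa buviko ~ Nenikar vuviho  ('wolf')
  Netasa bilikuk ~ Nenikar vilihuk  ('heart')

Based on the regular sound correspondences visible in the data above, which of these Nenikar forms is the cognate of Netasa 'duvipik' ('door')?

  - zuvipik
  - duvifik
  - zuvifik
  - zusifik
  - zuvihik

duka ~ zuha — Netasa d corresponds to Nenikar z word-initially before a back vowel.
fampipis ~ fampifis — Netasa p corresponds to Nenikar f between vowels (before a front vowel).
Applying these to Netasa 'duvipik':
  duvipik → zuvipik   (d→z word-initially before a back vowel)
  zuvipik → zuvifik   (p→f between vowels (before a front vowel))
So the Nenikar cognate is 'zuvifik'.

zuvifik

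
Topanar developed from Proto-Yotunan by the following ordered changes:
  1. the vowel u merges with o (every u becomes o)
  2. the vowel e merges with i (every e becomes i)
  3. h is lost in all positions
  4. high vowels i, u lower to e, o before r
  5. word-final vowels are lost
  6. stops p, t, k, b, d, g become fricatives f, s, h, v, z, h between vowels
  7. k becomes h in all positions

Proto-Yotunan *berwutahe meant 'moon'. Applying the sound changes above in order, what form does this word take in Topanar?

berwosa

Topanar: *berwutahe
  berwutahe → berwotahe   [vowel merger]
  berwotahe → birwotahi   [vowel merger]
  birwotahi → birwotai   [h-loss]
  birwotai → berwotai   [pre-rhotic lowering]
  berwotai → berwota   [apocope]
  berwota → berwosa   [intervocalic lenition]
  berwosa (rule 7 does not apply)
  giving Topanar berwosa.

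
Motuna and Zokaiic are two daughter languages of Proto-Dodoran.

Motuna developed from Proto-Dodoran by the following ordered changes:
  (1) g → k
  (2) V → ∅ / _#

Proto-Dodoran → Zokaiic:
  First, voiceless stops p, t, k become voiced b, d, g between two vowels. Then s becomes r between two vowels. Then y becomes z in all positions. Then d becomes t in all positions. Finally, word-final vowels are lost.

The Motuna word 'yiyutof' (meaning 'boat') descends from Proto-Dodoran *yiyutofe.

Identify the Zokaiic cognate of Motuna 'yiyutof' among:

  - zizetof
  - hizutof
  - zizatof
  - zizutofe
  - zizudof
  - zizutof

zizutof

Zokaiic: *yiyutofe > yiyudofe > zizudofe > zizutofe > zizutof  (by intervocalic voicing, unconditioned shift, unconditioned shift, apocope)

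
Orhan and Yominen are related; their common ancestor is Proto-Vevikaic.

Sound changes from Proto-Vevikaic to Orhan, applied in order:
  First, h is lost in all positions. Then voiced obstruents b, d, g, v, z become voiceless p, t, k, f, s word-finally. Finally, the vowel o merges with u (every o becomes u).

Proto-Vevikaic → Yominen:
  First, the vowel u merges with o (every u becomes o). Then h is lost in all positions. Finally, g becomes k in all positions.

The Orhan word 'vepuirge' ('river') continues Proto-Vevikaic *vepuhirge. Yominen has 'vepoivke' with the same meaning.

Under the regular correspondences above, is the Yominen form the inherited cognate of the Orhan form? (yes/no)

Derive the expected Yominen reflex of *vepuhirge:
Yominen: start from *vepuhirge.
  rule 1 (vowel merger): vepuhirge → vepohirge
  rule 2 (h-loss): vepohirge → vepoirge
  rule 3 (unconditioned shift): vepoirge → vepoirke
  ⇒ Yominen vepoirke
The regular Yominen reflex would be 'vepoirke', but the attested form is 'vepoivke'. The correspondence is irregular, so they are not cognates (the Yominen form has a different source).

no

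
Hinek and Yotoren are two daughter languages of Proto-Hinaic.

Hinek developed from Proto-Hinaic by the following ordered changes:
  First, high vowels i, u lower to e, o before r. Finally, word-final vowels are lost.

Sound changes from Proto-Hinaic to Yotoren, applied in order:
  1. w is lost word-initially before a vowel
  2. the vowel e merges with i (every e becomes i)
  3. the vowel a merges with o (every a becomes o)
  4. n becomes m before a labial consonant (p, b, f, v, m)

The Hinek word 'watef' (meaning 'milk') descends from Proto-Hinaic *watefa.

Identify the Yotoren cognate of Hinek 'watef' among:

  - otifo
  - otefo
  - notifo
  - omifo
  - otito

Yotoren: start from *watefa.
  rule 1 (glide loss): watefa → atefa
  rule 2 (vowel merger): atefa → atifa
  rule 3 (vowel merger): atifa → otifo
  rule 4: no change — otifo
  ⇒ Yotoren otifo
Among the options, 'otifo' alone shows every Yotoren change applied in order.

otifo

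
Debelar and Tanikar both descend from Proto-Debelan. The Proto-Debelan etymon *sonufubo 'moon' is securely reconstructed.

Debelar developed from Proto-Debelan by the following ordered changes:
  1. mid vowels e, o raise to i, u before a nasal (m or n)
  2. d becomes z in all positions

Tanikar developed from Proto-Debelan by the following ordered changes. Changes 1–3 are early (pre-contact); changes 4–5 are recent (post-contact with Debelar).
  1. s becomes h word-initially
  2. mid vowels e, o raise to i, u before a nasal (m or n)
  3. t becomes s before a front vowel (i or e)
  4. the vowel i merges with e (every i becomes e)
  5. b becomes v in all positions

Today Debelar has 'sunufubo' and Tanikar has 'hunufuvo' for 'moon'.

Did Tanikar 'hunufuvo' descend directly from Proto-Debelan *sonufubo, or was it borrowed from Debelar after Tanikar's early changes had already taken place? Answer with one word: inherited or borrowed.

If inherited, *sonufubo would pass through all of Tanikar's changes:
Tanikar: *sonufubo
  sonufubo → honufubo   [debuccalisation]
  honufubo → hunufubo   [pre-nasal raising]
  hunufubo (rule 3 does not apply)
  hunufubo (rule 4 does not apply)
  hunufubo → hunufuvo   [unconditioned shift]
  giving Tanikar hunufuvo.
If borrowed from Debelar 'sunufubo' after the early changes, it would undergo only the recent ones:
  rule 4 (vowel merger): no change (sunufubo)
  rule 5 (unconditioned shift): sunufubo → sunufuvo
  ⇒ as a loan: sunufuvo
Tanikar 'hunufuvo' matches the inherited outcome exactly, so it is an inherited cognate, not a loan.

inherited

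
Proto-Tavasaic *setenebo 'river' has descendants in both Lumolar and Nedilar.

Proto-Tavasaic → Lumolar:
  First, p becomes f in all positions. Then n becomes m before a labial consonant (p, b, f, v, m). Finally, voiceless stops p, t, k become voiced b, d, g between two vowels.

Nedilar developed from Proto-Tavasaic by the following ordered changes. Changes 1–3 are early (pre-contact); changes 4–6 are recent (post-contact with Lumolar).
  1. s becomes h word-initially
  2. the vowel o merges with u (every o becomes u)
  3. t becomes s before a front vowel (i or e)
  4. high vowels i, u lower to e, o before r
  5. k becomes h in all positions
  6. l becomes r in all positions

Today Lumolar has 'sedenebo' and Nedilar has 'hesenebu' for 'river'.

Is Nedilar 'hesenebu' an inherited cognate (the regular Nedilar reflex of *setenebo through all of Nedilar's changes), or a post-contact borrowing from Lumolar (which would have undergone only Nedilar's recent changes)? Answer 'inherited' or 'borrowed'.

inherited

If inherited, *setenebo would pass through all of Nedilar's changes:
Nedilar: start from *setenebo.
  rule 1 (debuccalisation): setenebo → hetenebo
  rule 2 (vowel merger): hetenebo → hetenebu
  rule 3 (palatalisation): hetenebu → hesenebu
  rule 4: no change — hesenebu
  rule 5: no change — hesenebu
  rule 6: no change — hesenebu
  ⇒ Nedilar hesenebu
If borrowed from Lumolar 'sedenebo' after the early changes, it would undergo only the recent ones:
  rule 4 (pre-rhotic lowering): no change (sedenebo)
  rule 5 (unconditioned shift): no change (sedenebo)
  rule 6 (unconditioned shift): no change (sedenebo)
  ⇒ as a loan: sedenebo
Nedilar 'hesenebu' matches the inherited outcome exactly, so it is an inherited cognate, not a loan.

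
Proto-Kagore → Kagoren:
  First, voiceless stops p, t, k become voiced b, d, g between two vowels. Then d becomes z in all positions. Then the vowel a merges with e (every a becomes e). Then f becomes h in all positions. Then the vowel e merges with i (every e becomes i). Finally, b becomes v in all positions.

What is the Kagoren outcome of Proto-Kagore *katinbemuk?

Kagoren: *katinbemuk
  katinbemuk → kadinbemuk   [intervocalic voicing]
  kadinbemuk → kazinbemuk   [unconditioned shift]
  kazinbemuk → kezinbemuk   [vowel merger]
  kezinbemuk (rule 4 does not apply)
  kezinbemuk → kizinbimuk   [vowel merger]
  kizinbimuk → kizinvimuk   [unconditioned shift]
  giving Kagoren kizinvimuk.

kizinvimuk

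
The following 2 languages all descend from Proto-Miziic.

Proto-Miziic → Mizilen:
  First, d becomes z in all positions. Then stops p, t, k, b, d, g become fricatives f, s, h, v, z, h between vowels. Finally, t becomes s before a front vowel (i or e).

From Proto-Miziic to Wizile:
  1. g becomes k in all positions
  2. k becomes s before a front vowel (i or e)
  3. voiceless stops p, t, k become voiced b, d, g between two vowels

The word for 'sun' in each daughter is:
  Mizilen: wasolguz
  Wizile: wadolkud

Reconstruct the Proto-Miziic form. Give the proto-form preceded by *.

Position 6: Mizilen has g, Wizile has k. Mizilen preserves g here (none of its changes turn any other segment into g), so the proto-segment is *g.
Position 8: Mizilen has z, Wizile has d. Taking the neighbouring segments as reconstructed: Mizilen z could go back to *d or *z; Wizile d can only go back to *d — the one source consistent with every daughter is *d.
This points to *watolgud. Verify forward in each daughter:
Mizilen: *watolgud
  watolgud → watolguz   [unconditioned shift]
  watolguz → wasolguz   [intervocalic lenition]
  wasolguz (rule 3 does not apply)
  giving Mizilen wasolguz.
Wizile: *watolgud > watolkud > wadolkud  (by unconditioned shift, intervocalic voicing)
No other proto-form is consistent with every reflex, so the reconstruction is *watolgud.

*watolgud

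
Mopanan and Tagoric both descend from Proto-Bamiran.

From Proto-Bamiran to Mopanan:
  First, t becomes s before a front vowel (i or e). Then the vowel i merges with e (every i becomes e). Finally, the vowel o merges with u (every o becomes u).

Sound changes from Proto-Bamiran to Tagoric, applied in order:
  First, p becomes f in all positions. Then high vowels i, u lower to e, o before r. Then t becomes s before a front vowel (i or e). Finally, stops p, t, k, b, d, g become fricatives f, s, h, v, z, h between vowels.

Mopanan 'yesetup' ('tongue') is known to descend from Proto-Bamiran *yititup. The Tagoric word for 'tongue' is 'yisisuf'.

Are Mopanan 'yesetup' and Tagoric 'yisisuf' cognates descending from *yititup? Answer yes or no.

yes

Derive the expected Tagoric reflex of *yititup:
Tagoric: *yititup > yitituf > yisituf > yisisuf  (by unconditioned shift, palatalisation, intervocalic lenition)
Tagoric 'yisisuf' matches the regular reflex exactly, so the pair is cognate.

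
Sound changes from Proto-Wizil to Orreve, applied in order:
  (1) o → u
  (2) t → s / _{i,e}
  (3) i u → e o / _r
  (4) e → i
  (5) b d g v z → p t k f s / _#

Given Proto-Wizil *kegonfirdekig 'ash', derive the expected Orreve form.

Orreve: *kegonfirdekig
  kegonfirdekig → kegunfirdekig   [vowel merger]
  kegunfirdekig (rule 2 does not apply)
  kegunfirdekig → kegunferdekig   [pre-rhotic lowering]
  kegunferdekig → kigunfirdikig   [vowel merger]
  kigunfirdikig → kigunfirdikik   [final devoicing]
  giving Orreve kigunfirdikik.

kigunfirdikik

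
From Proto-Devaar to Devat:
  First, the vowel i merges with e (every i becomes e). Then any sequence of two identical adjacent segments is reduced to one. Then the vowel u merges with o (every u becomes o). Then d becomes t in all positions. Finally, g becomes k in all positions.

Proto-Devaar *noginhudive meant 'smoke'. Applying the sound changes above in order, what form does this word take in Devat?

nokenhoteve

Devat: *noginhudive
  noginhudive → nogenhudeve   [vowel merger]
  nogenhudeve (rule 2 does not apply)
  nogenhudeve → nogenhodeve   [vowel merger]
  nogenhodeve → nogenhoteve   [unconditioned shift]
  nogenhoteve → nokenhoteve   [unconditioned shift]
  giving Devat nokenhoteve.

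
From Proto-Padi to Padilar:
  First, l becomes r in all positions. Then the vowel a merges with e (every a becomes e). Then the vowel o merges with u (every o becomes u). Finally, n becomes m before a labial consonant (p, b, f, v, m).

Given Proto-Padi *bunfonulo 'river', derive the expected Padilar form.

bumfunuru

Padilar: *bunfonulo
  bunfonulo → bunfonuro   [unconditioned shift]
  bunfonuro (rule 2 does not apply)
  bunfonuro → bunfunuru   [vowel merger]
  bunfunuru → bumfunuru   [nasal place assimilation]
  giving Padilar bumfunuru.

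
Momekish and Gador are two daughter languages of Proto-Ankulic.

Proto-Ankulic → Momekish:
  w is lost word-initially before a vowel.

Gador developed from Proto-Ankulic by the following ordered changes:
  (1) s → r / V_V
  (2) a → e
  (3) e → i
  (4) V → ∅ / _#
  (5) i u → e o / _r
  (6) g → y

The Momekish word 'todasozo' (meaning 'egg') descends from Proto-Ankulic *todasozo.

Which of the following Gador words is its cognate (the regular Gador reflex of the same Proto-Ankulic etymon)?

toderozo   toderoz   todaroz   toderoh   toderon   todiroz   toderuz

Gador: start from *todasozo.
  rule 1 (rhotacism): todasozo → todarozo
  rule 2 (vowel merger): todarozo → toderozo
  rule 3 (vowel merger): toderozo → todirozo
  rule 4 (apocope): todirozo → todiroz
  rule 5 (pre-rhotic lowering): todiroz → toderoz
  rule 6: no change — toderoz
  ⇒ Gador toderoz
The other candidates each miss or misapply at least one Gador change.

toderoz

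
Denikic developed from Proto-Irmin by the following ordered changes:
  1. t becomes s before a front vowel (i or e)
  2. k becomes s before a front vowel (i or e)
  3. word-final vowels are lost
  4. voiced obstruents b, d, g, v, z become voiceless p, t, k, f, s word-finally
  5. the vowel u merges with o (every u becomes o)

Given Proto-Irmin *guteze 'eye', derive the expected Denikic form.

goses

Denikic: *guteze > guseze > gusez > guses > goses  (by palatalisation, apocope, final devoicing, vowel merger)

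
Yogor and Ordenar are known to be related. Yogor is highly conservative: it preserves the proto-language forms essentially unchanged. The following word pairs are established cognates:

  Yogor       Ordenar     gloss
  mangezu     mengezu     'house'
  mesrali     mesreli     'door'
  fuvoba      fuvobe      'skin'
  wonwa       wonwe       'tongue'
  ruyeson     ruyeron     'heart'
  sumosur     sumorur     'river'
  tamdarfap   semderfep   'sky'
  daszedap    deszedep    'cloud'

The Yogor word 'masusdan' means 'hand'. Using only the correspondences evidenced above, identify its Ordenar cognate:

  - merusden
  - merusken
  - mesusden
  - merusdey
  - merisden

merusden

mesrali ~ mesreli, daszedap ~ deszedep — Yogor a corresponds to Ordenar e after a consonant, before a consonant other than r, m, n, p, b, f, v.
sumosur ~ sumorur — Yogor s corresponds to Ordenar r between vowels (before a back vowel).
mangezu ~ mengezu — Yogor a corresponds to Ordenar e after a consonant, before a nasal.
Applying these to Yogor 'masusdan':
  masusdan → mesusdan   (a→e after a consonant, before a consonant other than r, m, n, p, b, f, v)
  mesusdan → merusdan   (s→r between vowels (before a back vowel))
  merusdan → merusden   (a→e after a consonant, before a nasal)
So the Ordenar cognate is 'merusden'.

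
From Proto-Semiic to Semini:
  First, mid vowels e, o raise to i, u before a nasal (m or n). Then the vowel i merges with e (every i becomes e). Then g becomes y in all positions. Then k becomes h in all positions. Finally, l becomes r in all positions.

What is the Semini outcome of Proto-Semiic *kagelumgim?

Semini: start from *kagelumgim.
  rule 1: no change — kagelumgim
  rule 2 (vowel merger): kagelumgim → kagelumgem
  rule 3 (unconditioned shift): kagelumgem → kayelumyem
  rule 4 (unconditioned shift): kayelumyem → hayelumyem
  rule 5 (unconditioned shift): hayelumyem → hayerumyem
  ⇒ Semini hayerumyem

hayerumyem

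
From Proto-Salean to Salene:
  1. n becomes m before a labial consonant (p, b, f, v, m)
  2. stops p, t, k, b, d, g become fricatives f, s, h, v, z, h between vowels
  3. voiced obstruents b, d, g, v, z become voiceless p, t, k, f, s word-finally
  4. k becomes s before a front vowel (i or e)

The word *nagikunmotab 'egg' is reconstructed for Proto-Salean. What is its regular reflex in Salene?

nahihummosap

Salene: start from *nagikunmotab.
  rule 1 (nasal place assimilation): nagikunmotab → nagikummotab
  rule 2 (intervocalic lenition): nagikummotab → nahihummosab
  rule 3 (final devoicing): nahihummosab → nahihummosap
  rule 4: no change — nahihummosap
  ⇒ Salene nahihummosap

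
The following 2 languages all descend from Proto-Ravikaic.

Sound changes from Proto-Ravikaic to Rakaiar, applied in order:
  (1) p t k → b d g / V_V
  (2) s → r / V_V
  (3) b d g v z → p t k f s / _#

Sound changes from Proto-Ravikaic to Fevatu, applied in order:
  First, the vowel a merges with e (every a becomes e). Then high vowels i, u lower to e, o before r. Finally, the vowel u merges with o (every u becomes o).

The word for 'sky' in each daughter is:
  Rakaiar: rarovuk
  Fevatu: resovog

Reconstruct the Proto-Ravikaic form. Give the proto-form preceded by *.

Position 2: Rakaiar has a, Fevatu has e. Rakaiar preserves a here (none of its changes turn any other segment into a), so the proto-segment is *a.
Position 3: Rakaiar has r, Fevatu has s. Fevatu preserves s here (none of its changes turn any other segment into s), so the proto-segment is *s.
Position 7: Rakaiar has k, Fevatu has g. Fevatu preserves g here (none of its changes turn any other segment into g), so the proto-segment is *g.
Verify the candidate proto-form against each daughter:
Rakaiar: start from *rasovug.
  rule 1: no change — rasovug
  rule 2 (rhotacism): rasovug → rarovug
  rule 3 (final devoicing): rarovug → rarovuk
  ⇒ Rakaiar rarovuk
Fevatu: *rasovug
  rasovug → resovug   [vowel merger]
  resovug (rule 2 does not apply)
  resovug → resovog   [vowel merger]
  giving Fevatu resovog.
*rasovug is the unique common source.

*rasovug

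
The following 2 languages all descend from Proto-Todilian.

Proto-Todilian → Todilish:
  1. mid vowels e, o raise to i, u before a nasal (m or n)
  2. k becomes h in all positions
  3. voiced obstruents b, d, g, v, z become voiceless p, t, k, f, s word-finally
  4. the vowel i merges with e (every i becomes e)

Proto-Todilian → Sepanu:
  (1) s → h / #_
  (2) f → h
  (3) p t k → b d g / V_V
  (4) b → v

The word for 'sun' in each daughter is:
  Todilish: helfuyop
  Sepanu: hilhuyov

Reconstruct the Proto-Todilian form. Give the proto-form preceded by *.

*hilfuyob

Position 2: Todilish has e, Sepanu has i. Sepanu preserves i here (none of its changes turn any other segment into i), so the proto-segment is *i.
Position 4: Todilish has f, Sepanu has h. Taking the neighbouring segments as reconstructed: Todilish f can only go back to *f; Sepanu h could go back to *f or *h — the one source consistent with every daughter is *f.
Position 8: Todilish has p, Sepanu has v. Taking the neighbouring segments as reconstructed: Todilish p could go back to *p or *b; Sepanu v could go back to *b or *v — the one source consistent with every daughter is *b.
The remaining positions agree across the daughters. Check the candidate against every language:
Todilish: *hilfuyob > hilfuyop > helfuyop  (by final devoicing, vowel merger)
Sepanu: *hilfuyob > hilhuyob > hilhuyov  (by unconditioned shift, unconditioned shift)
Only *hilfuyob yields all of Todilish helfuyop, Sepanu hilhuyov.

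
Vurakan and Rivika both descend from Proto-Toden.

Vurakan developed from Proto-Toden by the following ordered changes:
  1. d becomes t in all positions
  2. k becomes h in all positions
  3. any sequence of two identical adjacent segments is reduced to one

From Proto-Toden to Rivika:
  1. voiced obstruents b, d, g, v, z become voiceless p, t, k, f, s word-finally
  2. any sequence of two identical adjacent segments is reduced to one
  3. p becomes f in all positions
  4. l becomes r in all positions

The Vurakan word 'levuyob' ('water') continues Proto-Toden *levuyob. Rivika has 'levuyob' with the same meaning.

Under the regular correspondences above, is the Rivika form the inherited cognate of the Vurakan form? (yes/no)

no

Derive the expected Rivika reflex of *levuyob:
Rivika: *levuyob
  levuyob → levuyop   [final devoicing]
  levuyop (rule 2 does not apply)
  levuyop → levuyof   [unconditioned shift]
  levuyof → revuyof   [unconditioned shift]
  giving Rivika revuyof.
The regular Rivika reflex would be 'revuyof', but the attested form is 'levuyob'. The correspondence is irregular, so they are not cognates (the Rivika form has a different source).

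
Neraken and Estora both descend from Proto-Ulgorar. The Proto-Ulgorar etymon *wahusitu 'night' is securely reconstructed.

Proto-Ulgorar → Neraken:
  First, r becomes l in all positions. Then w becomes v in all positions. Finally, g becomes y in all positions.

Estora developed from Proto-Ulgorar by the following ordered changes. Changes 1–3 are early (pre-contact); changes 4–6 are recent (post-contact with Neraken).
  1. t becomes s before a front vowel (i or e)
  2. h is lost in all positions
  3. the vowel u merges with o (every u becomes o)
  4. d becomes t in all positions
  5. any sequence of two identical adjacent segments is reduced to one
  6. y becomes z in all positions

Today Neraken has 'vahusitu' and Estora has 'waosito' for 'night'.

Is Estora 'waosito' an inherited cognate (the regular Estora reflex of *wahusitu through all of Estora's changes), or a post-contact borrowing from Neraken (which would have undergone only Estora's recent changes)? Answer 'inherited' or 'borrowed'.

inherited

If inherited, *wahusitu would pass through all of Estora's changes:
Estora: *wahusitu > wausitu > waosito  (by h-loss, vowel merger)
If borrowed from Neraken 'vahusitu' after the early changes, it would undergo only the recent ones:
  rule 4 (unconditioned shift): no change (vahusitu)
  rule 5 (degemination): no change (vahusitu)
  rule 6 (unconditioned shift): no change (vahusitu)
  ⇒ as a loan: vahusitu
Estora 'waosito' matches the inherited outcome exactly, so it is an inherited cognate, not a loan.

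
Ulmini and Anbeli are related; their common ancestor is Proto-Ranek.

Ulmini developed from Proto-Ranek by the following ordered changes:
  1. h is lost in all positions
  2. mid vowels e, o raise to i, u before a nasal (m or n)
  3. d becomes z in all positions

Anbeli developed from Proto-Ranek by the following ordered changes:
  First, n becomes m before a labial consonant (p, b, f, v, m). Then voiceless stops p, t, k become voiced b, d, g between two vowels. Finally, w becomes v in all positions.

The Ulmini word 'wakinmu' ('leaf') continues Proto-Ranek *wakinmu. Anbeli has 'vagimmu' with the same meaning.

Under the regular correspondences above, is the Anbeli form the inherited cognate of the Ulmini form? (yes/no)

Derive the expected Anbeli reflex of *wakinmu:
Anbeli: *wakinmu
  wakinmu → wakimmu   [nasal place assimilation]
  wakimmu → wagimmu   [intervocalic voicing]
  wagimmu → vagimmu   [unconditioned shift]
  giving Anbeli vagimmu.
Anbeli 'vagimmu' matches the regular reflex exactly, so the pair is cognate.

yes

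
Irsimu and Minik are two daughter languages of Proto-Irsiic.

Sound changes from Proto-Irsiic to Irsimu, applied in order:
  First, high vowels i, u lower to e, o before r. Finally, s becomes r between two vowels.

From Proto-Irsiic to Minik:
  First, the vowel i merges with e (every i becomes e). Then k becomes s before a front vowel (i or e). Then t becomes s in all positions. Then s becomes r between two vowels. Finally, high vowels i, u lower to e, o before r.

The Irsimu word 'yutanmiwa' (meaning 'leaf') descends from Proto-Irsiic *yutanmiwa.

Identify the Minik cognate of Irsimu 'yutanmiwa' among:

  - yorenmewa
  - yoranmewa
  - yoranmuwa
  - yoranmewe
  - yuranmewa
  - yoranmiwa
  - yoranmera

yoranmewa

Minik: *yutanmiwa
  yutanmiwa → yutanmewa   [vowel merger]
  yutanmewa (rule 2 does not apply)
  yutanmewa → yusanmewa   [unconditioned shift]
  yusanmewa → yuranmewa   [rhotacism]
  yuranmewa → yoranmewa   [pre-rhotic lowering]
  giving Minik yoranmewa.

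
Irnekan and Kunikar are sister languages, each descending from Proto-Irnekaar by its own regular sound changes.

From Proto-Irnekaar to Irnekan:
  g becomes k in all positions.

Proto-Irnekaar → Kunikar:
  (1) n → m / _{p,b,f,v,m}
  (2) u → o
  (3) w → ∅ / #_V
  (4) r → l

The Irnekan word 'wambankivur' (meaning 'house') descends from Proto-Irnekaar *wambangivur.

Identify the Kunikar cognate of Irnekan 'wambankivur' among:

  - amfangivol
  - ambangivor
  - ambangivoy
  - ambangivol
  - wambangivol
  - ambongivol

ambangivol

Kunikar: *wambangivur > wambangivor > ambangivor > ambangivol  (by vowel merger, glide loss, unconditioned shift)
Only 'ambangivol' matches the regular Kunikar development of *wambangivur.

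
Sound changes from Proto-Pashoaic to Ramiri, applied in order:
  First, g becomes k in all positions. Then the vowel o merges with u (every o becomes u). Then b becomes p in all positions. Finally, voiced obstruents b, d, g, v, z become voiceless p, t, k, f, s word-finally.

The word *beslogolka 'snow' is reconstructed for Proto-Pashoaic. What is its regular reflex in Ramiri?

peslukulka

Ramiri: *beslogolka
  beslogolka → beslokolka   [unconditioned shift]
  beslokolka → beslukulka   [vowel merger]
  beslukulka → peslukulka   [unconditioned shift]
  peslukulka (rule 4 does not apply)
  giving Ramiri peslukulka.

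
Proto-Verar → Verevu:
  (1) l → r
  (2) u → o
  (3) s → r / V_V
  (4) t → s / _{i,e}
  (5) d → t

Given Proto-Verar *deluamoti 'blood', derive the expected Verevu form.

Verevu: *deluamoti
  deluamoti → deruamoti   [unconditioned shift]
  deruamoti → deroamoti   [vowel merger]
  deroamoti (rule 3 does not apply)
  deroamoti → deroamosi   [palatalisation]
  deroamosi → teroamosi   [unconditioned shift]
  giving Verevu teroamosi.

teroamosi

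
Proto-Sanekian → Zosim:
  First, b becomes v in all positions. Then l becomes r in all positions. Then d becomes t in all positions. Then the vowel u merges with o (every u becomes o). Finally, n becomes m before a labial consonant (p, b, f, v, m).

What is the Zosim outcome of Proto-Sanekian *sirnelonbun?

Zosim: start from *sirnelonbun.
  rule 1 (unconditioned shift): sirnelonbun → sirnelonvun
  rule 2 (unconditioned shift): sirnelonvun → sirneronvun
  rule 3: no change — sirneronvun
  rule 4 (vowel merger): sirneronvun → sirneronvon
  rule 5 (nasal place assimilation): sirneronvon → sirneromvon
  ⇒ Zosim sirneromvon

sirneromvon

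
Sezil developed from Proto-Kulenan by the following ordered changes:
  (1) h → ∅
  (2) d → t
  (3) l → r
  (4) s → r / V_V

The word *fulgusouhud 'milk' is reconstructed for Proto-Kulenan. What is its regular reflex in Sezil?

Sezil: *fulgusouhud > fulgusouud > fulgusouut > furgusouut > furgurouut  (by h-loss, unconditioned shift, unconditioned shift, rhotacism)

furgurouut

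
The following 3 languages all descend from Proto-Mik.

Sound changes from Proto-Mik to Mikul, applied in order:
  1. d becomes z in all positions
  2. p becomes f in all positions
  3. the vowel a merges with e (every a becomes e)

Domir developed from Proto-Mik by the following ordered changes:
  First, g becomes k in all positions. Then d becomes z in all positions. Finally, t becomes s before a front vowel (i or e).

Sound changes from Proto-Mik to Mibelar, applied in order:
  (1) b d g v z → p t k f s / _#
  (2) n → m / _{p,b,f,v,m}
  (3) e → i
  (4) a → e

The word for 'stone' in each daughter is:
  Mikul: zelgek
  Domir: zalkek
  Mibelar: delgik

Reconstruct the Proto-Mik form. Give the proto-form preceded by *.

Position 1: Mikul has z, Domir has z, Mibelar has d. Mibelar preserves d here (none of its changes turn any other segment into d), so the proto-segment is *d.
Position 2: Mikul has e, Domir has a, Mibelar has e. Domir preserves a here (none of its changes turn any other segment into a), so the proto-segment is *a.
Continuing position by position gives *dalgek; check it forward:
Mikul: start from *dalgek.
  rule 1 (unconditioned shift): dalgek → zalgek
  rule 2: no change — zalgek
  rule 3 (vowel merger): zalgek → zelgek
  ⇒ Mikul zelgek
Domir: *dalgek > dalkek > zalkek  (by unconditioned shift, unconditioned shift)
Mibelar: *dalgek
  dalgek (rule 1 does not apply)
  dalgek (rule 2 does not apply)
  dalgek → dalgik   [vowel merger]
  dalgik → delgik   [vowel merger]
  giving Mibelar delgik.
*dalgek is the unique common source.

*dalgek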